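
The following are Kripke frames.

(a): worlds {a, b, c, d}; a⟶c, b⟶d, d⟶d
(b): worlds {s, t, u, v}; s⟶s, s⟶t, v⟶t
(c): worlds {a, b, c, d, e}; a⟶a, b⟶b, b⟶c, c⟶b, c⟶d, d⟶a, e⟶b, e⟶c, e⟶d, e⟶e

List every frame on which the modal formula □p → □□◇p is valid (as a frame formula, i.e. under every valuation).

This is the axiom for a generalized confluence (Geach) condition; its first-order frame correspondent is ∀x ∀z (xR²z → ∃w (xRw ∧ zRw)).
(a): holds.
(b): fails — sR²t but no w with sRw and tRw.
(c): fails — bR²d but no w with bRw and dRw.
Valid on: (a).

(a)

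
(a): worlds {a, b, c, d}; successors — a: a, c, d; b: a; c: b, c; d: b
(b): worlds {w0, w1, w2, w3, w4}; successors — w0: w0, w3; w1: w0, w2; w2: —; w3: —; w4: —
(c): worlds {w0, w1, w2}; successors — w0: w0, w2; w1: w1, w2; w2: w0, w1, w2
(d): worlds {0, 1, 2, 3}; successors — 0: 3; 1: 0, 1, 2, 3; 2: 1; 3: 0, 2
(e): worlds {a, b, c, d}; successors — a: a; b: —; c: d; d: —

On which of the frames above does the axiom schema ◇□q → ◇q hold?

The schema corresponds to a generalized confluence (Geach) condition: ∀x ∀y (xRy → ∃w (yRw ∧ xRw)).
(a): fails — aRd but no w with dRw and aRw.
(b): fails — w0Rw3 but no w with w3Rw and w0Rw.
(c): satisfies the condition.
(d): fails — 0R3 but no w with 3Rw and 0Rw.
(e): fails — cRd but no w with dRw and cRw.

(c)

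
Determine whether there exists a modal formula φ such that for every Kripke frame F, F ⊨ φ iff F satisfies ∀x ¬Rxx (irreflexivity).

Not modally definable

Modal frame validity is preserved under surjective bounded morphisms.
The 5-cycle (worlds w0,w1,w2,w3,w4 with w0→w1→w2→w3→w4→w0) is irreflexive, and the map sending every world to a single reflexive point • is a surjective bounded morphism (forth: every edge maps to (•,•); back: every world has a successor). So any modal formula valid on the 5-cycle is also valid on the reflexive point, which is not irreflexive.
Hence irreflexivity is not modally definable.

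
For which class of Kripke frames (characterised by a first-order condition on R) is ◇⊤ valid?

Seriality

◇⊤ holds at w iff w has a successor, so frame-validity of ◇⊤ is exactly seriality. Equivalently via □ψ → ◇ψ:
Suppose □ψ→◇ψ is valid. At any x set V(ψ)=W. Then □ψ at x, so ◇ψ at x, so x has a successor.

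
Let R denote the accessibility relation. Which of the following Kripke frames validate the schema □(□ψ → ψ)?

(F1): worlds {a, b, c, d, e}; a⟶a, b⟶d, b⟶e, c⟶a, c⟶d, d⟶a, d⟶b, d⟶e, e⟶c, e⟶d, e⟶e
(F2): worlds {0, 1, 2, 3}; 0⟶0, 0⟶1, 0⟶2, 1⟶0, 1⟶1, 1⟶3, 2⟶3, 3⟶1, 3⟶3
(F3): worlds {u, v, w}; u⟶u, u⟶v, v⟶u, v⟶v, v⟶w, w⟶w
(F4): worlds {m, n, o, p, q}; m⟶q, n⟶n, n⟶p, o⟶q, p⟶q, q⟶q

This is the axiom for shift-reflexivity; its first-order frame correspondent is ∀x ∀y (Rxy → Ryy).
(F1): fails — Rcd but not Rdd.
(F2): fails — R02 but not R22.
(F3): condition met.
(F4): fails — Rnp but not Rpp.

(F3)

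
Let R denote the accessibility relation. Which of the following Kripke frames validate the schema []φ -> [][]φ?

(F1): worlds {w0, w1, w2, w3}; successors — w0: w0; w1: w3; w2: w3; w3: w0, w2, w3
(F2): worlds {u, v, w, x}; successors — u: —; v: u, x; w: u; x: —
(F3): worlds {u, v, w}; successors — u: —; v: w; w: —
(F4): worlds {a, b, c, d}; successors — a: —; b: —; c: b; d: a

The schema corresponds to transitivity: forall x forall y forall z (Rxy & Ryz -> Rxz).
(F1): fails — Rw1w3 and Rw3w2 but not Rw1w2.
(F2): ✓.
(F3): ✓.
(F4): ✓.
Valid on: (F2), (F3), (F4).

(F2), (F3), (F4)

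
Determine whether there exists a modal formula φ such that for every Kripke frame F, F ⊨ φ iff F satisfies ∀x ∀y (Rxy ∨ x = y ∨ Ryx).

No — not modally definable

If a class were modally definable it would be closed under disjoint unions (Goldblatt–Thomason).
Take 4 disjoint single-world reflexive frames: each is trivially connected, but their disjoint union has 4 worlds with no edge between distinct components, so it is not connected.
So no modal formula (or set of formulas) defines exactly the connected frames.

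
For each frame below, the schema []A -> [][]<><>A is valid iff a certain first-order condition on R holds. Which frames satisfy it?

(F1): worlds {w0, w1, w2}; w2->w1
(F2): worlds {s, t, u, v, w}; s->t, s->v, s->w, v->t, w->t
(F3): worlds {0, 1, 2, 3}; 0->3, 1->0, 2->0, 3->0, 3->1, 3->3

(F1), (F3)

Frame correspondent (Sahlqvist): forall x forall z (x R^2 z -> exists w (xRw & z R^2 w)) — i.e. a generalized confluence (Geach) condition.
(F1): ✓.
(F2): fails — sR²t but no w* with sRw* and tR²w*.
(F3): ✓.
Valid on: (F1), (F3).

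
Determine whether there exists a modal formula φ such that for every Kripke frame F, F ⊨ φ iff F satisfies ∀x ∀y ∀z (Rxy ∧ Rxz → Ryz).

This is a Sahlqvist condition; the 5 axiom ◇r → □◇r defines it.
Suppose ◇r→□◇r is valid. Take Rxy, Rxz and set V(r)={y}. Then ◇r at x, so □◇r at x, so ◇r at z, so some w with Rzw has r; w=y, i.e. Rzy. By symmetry of the argument, Ryz.

Yes — defined by ◇r → □◇r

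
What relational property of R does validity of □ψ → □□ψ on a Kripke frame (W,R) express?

transitivity

Suppose □ψ→□□ψ is valid. Take Rxy, Ryz and set V(ψ)={w : Rxw}. Then □ψ at x, so □□ψ at x, so □ψ at y, so ψ at z, i.e. Rxz.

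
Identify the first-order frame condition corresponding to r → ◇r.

Reflexivity

This schema is equivalent to the T axiom □r → r.
Its frame correspondent is reflexivity — ∀x Rxx.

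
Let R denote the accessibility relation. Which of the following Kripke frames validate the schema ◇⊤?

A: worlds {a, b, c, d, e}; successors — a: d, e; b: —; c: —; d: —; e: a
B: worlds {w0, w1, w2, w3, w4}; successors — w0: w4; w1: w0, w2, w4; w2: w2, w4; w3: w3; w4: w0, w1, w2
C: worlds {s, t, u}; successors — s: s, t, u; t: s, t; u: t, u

B, C

Frame correspondent (Sahlqvist): ∀x ∃y Rxy — i.e. seriality.
A: fails — world b has no successor.
B: holds.
C: holds.
Valid on: B, C.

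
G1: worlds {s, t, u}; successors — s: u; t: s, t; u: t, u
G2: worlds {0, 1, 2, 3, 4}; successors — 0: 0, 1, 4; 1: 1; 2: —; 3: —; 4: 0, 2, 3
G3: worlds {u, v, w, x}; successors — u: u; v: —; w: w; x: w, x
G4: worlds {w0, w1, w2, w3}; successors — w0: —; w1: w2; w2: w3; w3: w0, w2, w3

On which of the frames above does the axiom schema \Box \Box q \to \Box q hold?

The schema corresponds to density: \forall x \forall y (Rxy \to \exists z (Rxz \wedge Rzy)).
G1: holds.
G2: fails — R43 but no z with R4z and Rz3.
G3: holds.
G4: fails — Rw1w2 but no z with Rw1z and Rzw2.
Valid on: G1, G3.

G1, G3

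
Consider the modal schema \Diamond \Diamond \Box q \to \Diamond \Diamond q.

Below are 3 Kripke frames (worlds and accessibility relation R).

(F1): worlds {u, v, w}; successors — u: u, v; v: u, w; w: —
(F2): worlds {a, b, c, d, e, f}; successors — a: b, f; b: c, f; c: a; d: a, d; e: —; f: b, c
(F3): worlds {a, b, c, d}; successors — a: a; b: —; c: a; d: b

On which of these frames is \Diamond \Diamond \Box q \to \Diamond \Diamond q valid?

This is the axiom for a generalized confluence (Geach) condition; its first-order frame correspondent is \forall x \forall y (x R^2 y \to \exists w (yRw \wedge x R^2 w)).
(F1): fails — uR²w but no t with wRt and uR²t.
(F2): fails — aR²c but no w with cRw and aR²w.
(F3): holds.
Valid on: (F3).

(F3)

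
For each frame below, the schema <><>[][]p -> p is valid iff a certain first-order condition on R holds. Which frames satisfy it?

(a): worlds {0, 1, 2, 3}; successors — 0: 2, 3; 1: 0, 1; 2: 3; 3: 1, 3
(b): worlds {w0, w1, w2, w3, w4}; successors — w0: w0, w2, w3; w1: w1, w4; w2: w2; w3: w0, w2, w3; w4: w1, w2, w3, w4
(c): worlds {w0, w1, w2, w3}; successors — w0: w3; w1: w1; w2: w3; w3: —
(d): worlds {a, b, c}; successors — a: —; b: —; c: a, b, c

This is the axiom for a generalized confluence (Geach) condition; its first-order frame correspondent is forall x forall y (x R^2 y -> exists w (y R^2 w & x = w)).
(a): fails — 2R²3 but no w with 3R²w and 2=w.
(b): fails — w0R²w2 but no w with w2R²w and w0=w.
(c): satisfies the condition.
(d): fails — cR²a but no w with aR²w and c=w.

(c)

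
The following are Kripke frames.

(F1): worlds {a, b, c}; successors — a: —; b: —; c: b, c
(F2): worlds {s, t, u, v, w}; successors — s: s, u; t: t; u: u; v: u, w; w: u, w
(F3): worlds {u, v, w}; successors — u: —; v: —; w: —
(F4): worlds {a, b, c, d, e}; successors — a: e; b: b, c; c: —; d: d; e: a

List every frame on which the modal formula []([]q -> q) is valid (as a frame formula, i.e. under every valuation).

(F2), (F3)

The schema corresponds to shift-reflexivity: forall x forall y (Rxy -> Ryy).
(F1): fails — Rcb but not Rbb.
(F2): ✓.
(F3): ✓.
(F4): fails — Rbc but not Rcc.
Valid on: (F2), (F3).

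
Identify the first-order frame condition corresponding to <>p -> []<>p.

Suppose ◇p→□◇p is valid. Take Rxy, Rxz and set V(p)={y}. Then ◇p at x, so □◇p at x, so ◇p at z, so some w with Rzw has p; w=y, i.e. Rzy. By symmetry of the argument, Ryz.

the Euclidean property: forall x forall y forall z (Rxy & Rxz -> Ryz)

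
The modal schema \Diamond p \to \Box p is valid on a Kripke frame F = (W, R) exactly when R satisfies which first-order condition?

Suppose ◇p→□p is valid. Take Rxy, Rxz and set V(p)={y}. Then ◇p at x, so □p at x, so p at z, i.e. z=y.
Conversely, any frame satisfying \forall x \forall y \forall z (Rxy \wedge Rxz \to y = z) validates the schema.
Frame condition: \forall x \forall y \forall z (Rxy \wedge Rxz \to y = z).

partial functionality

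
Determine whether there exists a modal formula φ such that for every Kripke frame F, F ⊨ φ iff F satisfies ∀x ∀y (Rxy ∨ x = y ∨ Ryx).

Not definable by any modal formula

Modal frame validity is preserved under disjoint unions.
Take 3 disjoint single-world reflexive frames: each is trivially connected, but their disjoint union has 3 worlds with no edge between distinct components, so it is not connected.
So no modal formula (or set of formulas) defines exactly the connected frames.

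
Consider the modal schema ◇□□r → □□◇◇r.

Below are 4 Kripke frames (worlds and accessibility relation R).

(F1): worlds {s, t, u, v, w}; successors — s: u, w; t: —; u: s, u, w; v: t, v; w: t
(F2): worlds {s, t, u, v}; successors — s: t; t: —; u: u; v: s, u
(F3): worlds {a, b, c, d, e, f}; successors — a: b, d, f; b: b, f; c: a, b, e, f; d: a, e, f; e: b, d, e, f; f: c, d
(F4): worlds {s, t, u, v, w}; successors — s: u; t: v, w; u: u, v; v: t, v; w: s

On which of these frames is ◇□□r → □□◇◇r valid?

(F3)

The schema corresponds to a generalized confluence (Geach) condition: ∀x ∀y ∀z ((xRy ∧ xR²z) → ∃w (yR²w ∧ zR²w)).
(F1): fails — sRu, sR²t but no w* with uR²w* and tR²w*.
(F2): fails — vRs, vR²t but no w with sR²w and tR²w.
(F3): holds.
(F4): fails — tRw, tR²t but no w* with wR²w* and tR²w*.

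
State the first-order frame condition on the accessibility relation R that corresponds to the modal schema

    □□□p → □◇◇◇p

∀x ∀z (xRz → ∃w (xR³w ∧ zR³w))

This is a Sahlqvist (Geach-type) schema ◇^0□^3p → □^1◇^3p.
Minimal-valuation argument: fix x; take any y with xR^0y and any z with xR^1z. Set V(p) to the set of worlds R-reachable from y in exactly 3 steps. Then □^3p holds at y, so the antecedent holds at x; validity forces ◇^3p at z, giving a w with zR^3w and yR^3w.
First-order correspondent: ∀x ∀z (xRz → ∃w (xR³w ∧ zR³w)).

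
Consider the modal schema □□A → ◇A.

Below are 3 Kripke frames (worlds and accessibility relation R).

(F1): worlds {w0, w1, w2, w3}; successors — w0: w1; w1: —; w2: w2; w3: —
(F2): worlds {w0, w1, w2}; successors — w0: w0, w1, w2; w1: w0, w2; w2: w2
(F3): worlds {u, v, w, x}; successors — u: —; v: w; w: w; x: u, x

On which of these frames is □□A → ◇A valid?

(F2)

Frame correspondent (Sahlqvist): ∀x ∃w (xR²w ∧ xRw) — i.e. a generalized confluence (Geach) condition.
(F1): fails — at w0 but no w with w0R²w and w0Rw.
(F2): ✓.
(F3): fails — at u but no t with uR²t and uRt.
Valid on: (F2).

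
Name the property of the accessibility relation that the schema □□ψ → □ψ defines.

density

This is the C4 axiom.
Its frame correspondent is density — ∀x ∀y (Rxy → ∃z (Rxz ∧ Rzy)).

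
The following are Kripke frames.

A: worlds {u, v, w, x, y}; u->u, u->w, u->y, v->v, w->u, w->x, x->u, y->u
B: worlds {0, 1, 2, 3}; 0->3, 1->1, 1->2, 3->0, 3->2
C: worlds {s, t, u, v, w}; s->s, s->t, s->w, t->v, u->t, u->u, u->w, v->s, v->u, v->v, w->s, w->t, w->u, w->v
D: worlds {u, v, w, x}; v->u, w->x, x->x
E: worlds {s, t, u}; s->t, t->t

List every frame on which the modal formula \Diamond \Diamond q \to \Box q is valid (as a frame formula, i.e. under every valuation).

Frame correspondent (Sahlqvist): \forall x \forall y \forall z ((x R^2 y \wedge xRz) \to \exists w (y = w \wedge z = w)) — i.e. a generalized confluence (Geach) condition.
A: fails — uR²u, uRw but u ≠ w.
B: fails — 0R²0, 0R3 but 0 ≠ 3.
C: fails — sR²s, sRt but s ≠ t.
D: condition met.
E: condition met.

D, E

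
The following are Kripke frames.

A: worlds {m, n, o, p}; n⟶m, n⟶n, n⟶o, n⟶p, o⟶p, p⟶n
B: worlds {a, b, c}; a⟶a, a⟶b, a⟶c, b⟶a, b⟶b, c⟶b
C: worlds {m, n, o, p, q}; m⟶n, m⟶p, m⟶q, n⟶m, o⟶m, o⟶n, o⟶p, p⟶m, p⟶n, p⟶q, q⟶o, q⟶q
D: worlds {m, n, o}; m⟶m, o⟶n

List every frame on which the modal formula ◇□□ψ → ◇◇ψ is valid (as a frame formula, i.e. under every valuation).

B, C

This is the axiom for a generalized confluence (Geach) condition; its first-order frame correspondent is ∀x ∀y (xRy → ∃w (yR²w ∧ xR²w)).
A: fails — nRm but no w with mR²w and nR²w.
B: holds.
C: holds.
D: fails — oRn but no w with nR²w and oR²w.
Valid on: B, C.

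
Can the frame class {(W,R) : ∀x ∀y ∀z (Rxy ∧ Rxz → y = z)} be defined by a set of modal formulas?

Definable; ◇q → □q defines it

Yes: it is partial functionality, defined by the CD schema ◇q → □q.
Suppose ◇q→□q is valid. Take Rxy, Rxz and set V(q)={y}. Then ◇q at x, so □q at x, so q at z, i.e. z=y.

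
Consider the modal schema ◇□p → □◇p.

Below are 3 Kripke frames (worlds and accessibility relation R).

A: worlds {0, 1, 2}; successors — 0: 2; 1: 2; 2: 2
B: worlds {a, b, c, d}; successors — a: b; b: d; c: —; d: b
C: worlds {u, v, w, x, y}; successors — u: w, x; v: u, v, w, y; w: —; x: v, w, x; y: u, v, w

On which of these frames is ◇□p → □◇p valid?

A, B

Frame correspondent (Sahlqvist): ∀x ∀y ∀z (Rxy ∧ Rxz → ∃w (Ryw ∧ Rzw)) — i.e. convergence.
A: ✓.
B: ✓.
C: fails — Ruw and Ruw but w and w have no common successor.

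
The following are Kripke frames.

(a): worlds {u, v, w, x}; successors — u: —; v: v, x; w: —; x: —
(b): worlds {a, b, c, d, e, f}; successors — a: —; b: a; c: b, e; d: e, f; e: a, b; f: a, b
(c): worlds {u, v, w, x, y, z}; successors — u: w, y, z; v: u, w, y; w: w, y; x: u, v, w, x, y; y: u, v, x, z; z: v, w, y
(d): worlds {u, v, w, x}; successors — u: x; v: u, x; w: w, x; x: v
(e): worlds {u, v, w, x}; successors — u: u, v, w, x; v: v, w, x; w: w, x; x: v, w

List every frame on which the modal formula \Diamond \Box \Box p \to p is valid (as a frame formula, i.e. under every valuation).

The schema corresponds to a generalized confluence (Geach) condition: \forall x \forall y (xRy \to \exists w (y R^2 w \wedge x = w)).
(a): fails — vRx but no t with xR²t and v=t.
(b): fails — bRa but no w with aR²w and b=w.
(c): holds.
(d): fails — vRx but no t with xR²t and v=t.
(e): fails — uRv but no t with vR²t and u=t.
Valid on: (c).

(c)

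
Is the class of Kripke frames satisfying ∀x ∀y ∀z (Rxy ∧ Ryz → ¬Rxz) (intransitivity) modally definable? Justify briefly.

Any modally definable frame class is closed under surjective bounded morphisms.
The 5-cycle (worlds w0,w1,w2,w3,w4 with w0→w1→w2→w3→w4→w0) is intransitive. Mapping every world to a single reflexive point • is a surjective bounded morphism; the reflexive point is not intransitive (R••∧R•• but R••).
So no modal formula (or set of formulas) defines exactly the intransitive frames.

Not modally definable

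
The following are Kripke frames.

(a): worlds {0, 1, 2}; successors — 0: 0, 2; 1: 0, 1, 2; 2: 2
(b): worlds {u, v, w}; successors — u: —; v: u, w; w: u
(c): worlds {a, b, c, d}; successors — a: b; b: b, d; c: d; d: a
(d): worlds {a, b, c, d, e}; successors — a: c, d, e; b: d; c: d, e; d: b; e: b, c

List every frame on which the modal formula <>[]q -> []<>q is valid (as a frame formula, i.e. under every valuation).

The schema corresponds to convergence: forall x forall y forall z (Rxy & Rxz -> exists w (Ryw & Rzw)).
(a): holds.
(b): fails — Rvu and Rvu but u and u have no common successor.
(c): fails — Rbb and Rbd but b and d have no common successor.
(d): fails — Rae and Rac but e and c have no common successor.
Valid on: (a).

(a)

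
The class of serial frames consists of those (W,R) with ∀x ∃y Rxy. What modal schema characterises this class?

The condition is seriality. The D schema □ψ → ◇ψ defines it.
Suppose □ψ→◇ψ is valid. At any x set V(ψ)=W. Then □ψ at x, so ◇ψ at x, so x has a successor.

□ψ → ◇ψ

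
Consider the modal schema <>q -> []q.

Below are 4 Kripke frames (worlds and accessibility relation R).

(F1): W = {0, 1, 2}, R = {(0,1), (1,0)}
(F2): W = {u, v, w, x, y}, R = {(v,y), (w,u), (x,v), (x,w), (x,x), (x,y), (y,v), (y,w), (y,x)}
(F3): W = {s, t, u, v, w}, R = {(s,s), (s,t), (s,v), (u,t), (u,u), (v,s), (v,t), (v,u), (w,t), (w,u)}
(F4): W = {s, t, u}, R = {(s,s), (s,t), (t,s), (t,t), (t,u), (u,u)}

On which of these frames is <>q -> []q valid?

The schema corresponds to partial functionality: forall x forall y forall z (Rxy & Rxz -> y = z).
(F1): ✓.
(F2): fails — x sees both v and w.
(F3): fails — s sees both s and t.
(F4): fails — s sees both s and t.
Valid on: (F1).

(F1)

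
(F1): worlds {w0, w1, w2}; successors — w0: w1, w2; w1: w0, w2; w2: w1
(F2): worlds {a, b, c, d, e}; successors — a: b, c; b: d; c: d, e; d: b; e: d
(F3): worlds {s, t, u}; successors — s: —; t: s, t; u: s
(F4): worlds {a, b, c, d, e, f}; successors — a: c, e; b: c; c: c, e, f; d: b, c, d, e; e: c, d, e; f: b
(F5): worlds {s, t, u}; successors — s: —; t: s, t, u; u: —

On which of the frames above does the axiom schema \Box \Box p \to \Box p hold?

The schema corresponds to density: \forall x \forall y (Rxy \to \exists z (Rxz \wedge Rzy)).
(F1): fails — Rw1w0 but no z with Rw1z and Rzw0.
(F2): fails — Rab but no z with Raz and Rzb.
(F3): fails — Rus but no z with Ruz and Rzs.
(F4): fails — Rfb but no z with Rfz and Rzb.
(F5): condition met.

(F5)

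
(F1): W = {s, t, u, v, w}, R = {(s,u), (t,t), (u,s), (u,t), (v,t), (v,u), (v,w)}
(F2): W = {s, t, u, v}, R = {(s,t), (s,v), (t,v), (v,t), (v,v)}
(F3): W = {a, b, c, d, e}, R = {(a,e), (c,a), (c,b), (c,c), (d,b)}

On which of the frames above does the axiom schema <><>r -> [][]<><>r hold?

(F2)

Frame correspondent (Sahlqvist): forall x forall y forall z ((x R^2 y & x R^2 z) -> exists w (y = w & z R^2 w)) — i.e. a generalized confluence (Geach) condition.
(F1): fails — sR²s, sR²t but no w* with s=w* and tR²w*.
(F2): satisfies the condition.
(F3): fails — cR²a, cR²a but no w with a=w and aR²w.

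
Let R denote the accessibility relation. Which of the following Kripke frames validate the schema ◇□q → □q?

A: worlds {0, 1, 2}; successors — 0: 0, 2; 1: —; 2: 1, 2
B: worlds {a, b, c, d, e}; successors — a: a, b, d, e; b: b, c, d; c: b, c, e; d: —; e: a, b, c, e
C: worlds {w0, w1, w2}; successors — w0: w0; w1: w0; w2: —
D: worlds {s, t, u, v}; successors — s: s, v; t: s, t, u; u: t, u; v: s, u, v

C

The schema corresponds to the Euclidean property: ∀x ∀y ∀z (Rxy ∧ Rxz → Ryz).
A: fails — R02 and R00 but not R20.
B: fails — Rab and Rae but not Rbe.
C: condition met.
D: fails — Rts and Rtt but not Rst.
Valid on: C.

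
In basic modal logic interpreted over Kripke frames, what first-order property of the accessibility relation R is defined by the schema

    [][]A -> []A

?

Suppose □□A→□A is valid. Take Rxy and set V(A)={w : xR²w}. Then □□A at x, so □A at x, so A at y, i.e. ∃z(Rxz∧Rzy).

density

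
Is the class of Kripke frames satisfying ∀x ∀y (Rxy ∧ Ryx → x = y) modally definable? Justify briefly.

No

Any modally definable frame class is closed under surjective bounded morphisms.
The 8-cycle (worlds s,t,u,v,w,x,y,z with s→t→u→v→w→x→y→z→s) is antisymmetric. Sending even-indexed worlds to a and odd-indexed worlds to b is a surjective bounded morphism onto the two-world frame with a↔b, which is not antisymmetric.
So the class is not modally definable.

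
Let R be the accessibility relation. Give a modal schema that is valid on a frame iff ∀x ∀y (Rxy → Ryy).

□(□ψ → ψ)

The condition is shift-reflexivity. The T□ schema □(□ψ → ψ) defines it.
Suppose □(□ψ→ψ) is valid. Take Rxy and set V(ψ)={w : Ryw}. Then at y, □ψ holds; since □(□ψ→ψ) at x, □ψ→ψ at y, so ψ at y, i.e. Ryy.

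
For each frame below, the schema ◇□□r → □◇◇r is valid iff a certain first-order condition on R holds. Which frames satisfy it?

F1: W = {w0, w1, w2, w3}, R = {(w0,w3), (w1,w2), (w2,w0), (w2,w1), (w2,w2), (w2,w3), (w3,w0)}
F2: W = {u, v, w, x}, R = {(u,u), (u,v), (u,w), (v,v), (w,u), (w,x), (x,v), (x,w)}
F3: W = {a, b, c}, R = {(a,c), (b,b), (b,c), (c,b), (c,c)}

Frame correspondent (Sahlqvist): ∀x ∀y ∀z ((xRy ∧ xRz) → ∃w (yR²w ∧ zR²w)) — i.e. a generalized confluence (Geach) condition.
F1: fails — w2Rw0, w2Rw3 but no w with w0R²w and w3R²w.
F2: ✓.
F3: ✓.
Valid on: F2, F3.

F2, F3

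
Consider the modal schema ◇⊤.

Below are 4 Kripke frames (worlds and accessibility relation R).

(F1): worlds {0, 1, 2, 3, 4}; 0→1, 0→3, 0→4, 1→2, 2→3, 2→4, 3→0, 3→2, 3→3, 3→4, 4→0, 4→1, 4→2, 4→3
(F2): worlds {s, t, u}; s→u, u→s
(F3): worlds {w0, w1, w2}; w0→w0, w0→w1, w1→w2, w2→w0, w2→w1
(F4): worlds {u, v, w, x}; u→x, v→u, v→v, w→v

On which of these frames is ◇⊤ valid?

This is the axiom for seriality; its first-order frame correspondent is ∀x ∃y Rxy.
(F1): satisfies the condition.
(F2): fails — world t has no successor.
(F3): satisfies the condition.
(F4): fails — world x has no successor.
Valid on: (F1), (F3).

(F1), (F3)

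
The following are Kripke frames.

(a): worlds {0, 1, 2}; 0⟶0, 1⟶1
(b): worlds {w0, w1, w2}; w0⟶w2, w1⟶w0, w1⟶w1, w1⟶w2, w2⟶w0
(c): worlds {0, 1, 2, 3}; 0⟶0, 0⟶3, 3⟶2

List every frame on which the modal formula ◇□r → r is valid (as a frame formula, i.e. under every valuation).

This is the axiom for symmetry; its first-order frame correspondent is ∀x ∀y (Rxy → Ryx).
(a): holds.
(b): fails — Rw1w2 but not Rw2w1.
(c): fails — R32 but not R23.
Valid on: (a).

(a)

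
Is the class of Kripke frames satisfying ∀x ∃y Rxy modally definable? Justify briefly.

This is a Sahlqvist condition; the D axiom □p → ◇p defines it.
Suppose □p→◇p is valid. At any x set V(p)=W. Then □p at x, so ◇p at x, so x has a successor.

Yes — defined by □p → ◇p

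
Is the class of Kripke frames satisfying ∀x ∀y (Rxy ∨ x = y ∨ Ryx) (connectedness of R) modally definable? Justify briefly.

Modal frame validity is preserved under disjoint unions.
Take 3 disjoint single-world reflexive frames: each is trivially connected, but their disjoint union has 3 worlds with no edge between distinct components, so it is not connected.
So the class is not modally definable.

No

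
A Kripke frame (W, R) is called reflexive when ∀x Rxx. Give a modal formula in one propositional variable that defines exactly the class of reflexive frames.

This is reflexivity; the standard corresponding axiom is T: □q → q.
Suppose □q→q is valid. At any x set V(q)={w : Rxw}. Then □q holds at x, so q holds at x, i.e. Rxx.

□q → q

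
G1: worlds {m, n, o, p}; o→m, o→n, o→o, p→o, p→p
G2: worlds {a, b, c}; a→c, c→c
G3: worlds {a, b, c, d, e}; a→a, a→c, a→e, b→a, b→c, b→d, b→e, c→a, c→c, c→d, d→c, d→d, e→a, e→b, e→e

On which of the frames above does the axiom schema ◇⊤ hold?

G3

Frame correspondent (Sahlqvist): ∀x ∃y Rxy — i.e. seriality.
G1: fails — world m has no successor.
G2: fails — world b has no successor.
G3: satisfies the condition.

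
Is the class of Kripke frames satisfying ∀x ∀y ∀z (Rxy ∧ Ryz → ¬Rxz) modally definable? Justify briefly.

No — not modally definable

Modal frame validity is preserved under surjective bounded morphisms.
The 3-cycle (worlds 0,1,2 with 0→1→2→0) is intransitive. Mapping every world to a single reflexive point • is a surjective bounded morphism; the reflexive point is not intransitive (R••∧R•• but R••).
So no modal formula (or set of formulas) defines exactly the intransitive frames.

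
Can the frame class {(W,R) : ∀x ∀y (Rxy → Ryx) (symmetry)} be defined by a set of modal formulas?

Yes, by p → □◇p

This is a Sahlqvist condition; the B axiom p → □◇p defines it.
Suppose p→□◇p is valid. Take Rxy and set V(p)={x}. Then p at x, so □◇p at x, so ◇p at y, so some z with Ryz has p; z=x, i.e. Ryx.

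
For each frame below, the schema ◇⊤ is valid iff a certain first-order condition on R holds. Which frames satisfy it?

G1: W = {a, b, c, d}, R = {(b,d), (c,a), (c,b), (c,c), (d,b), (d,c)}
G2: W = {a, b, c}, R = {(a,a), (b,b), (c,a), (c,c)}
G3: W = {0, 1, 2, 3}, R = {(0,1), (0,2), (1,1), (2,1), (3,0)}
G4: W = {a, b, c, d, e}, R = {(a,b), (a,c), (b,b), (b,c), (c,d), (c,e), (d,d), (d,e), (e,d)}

This is the axiom for seriality; its first-order frame correspondent is ∀x ∃y Rxy.
G1: fails — world a has no successor.
G2: condition met.
G3: condition met.
G4: condition met.

G2, G3, G4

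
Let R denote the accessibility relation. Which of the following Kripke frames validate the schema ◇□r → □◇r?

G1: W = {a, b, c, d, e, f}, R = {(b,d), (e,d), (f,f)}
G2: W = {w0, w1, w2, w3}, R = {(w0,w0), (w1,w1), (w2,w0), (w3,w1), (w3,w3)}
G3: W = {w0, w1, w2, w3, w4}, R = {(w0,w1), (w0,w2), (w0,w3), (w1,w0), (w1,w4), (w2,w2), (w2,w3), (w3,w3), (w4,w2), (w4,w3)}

The schema corresponds to convergence: ∀x ∀y ∀z (Rxy ∧ Rxz → ∃w (Ryw ∧ Rzw)).
G1: fails — Rbd and Rbd but d and d have no common successor.
G2: condition met.
G3: fails — Rw0w1 and Rw0w2 but w1 and w2 have no common successor.
Valid on: G2.

G2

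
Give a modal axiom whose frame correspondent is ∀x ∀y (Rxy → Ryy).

□(□s → s)

A defining formula is □(□s → s) (the T□ axiom).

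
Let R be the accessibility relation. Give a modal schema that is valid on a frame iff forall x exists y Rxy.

This is seriality; the standard corresponding axiom is D: □ψ → ◇ψ.
Suppose □ψ→◇ψ is valid. At any x set V(ψ)=W. Then □ψ at x, so ◇ψ at x, so x has a successor.

□ψ → ◇ψ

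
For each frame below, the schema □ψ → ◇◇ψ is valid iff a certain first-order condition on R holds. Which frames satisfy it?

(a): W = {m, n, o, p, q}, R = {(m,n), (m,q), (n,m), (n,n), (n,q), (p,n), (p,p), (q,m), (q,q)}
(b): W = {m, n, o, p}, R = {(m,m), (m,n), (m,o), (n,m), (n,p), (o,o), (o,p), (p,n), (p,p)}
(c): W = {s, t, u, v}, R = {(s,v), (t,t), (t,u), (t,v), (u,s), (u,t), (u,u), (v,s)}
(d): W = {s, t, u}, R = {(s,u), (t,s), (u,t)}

Frame correspondent (Sahlqvist): ∀x ∃w (xRw ∧ xR²w) — i.e. a generalized confluence (Geach) condition.
(a): fails — at o but no w with oRw and oR²w.
(b): satisfies the condition.
(c): fails — at s but no w with sRw and sR²w.
(d): fails — at s but no w with sRw and sR²w.

(b)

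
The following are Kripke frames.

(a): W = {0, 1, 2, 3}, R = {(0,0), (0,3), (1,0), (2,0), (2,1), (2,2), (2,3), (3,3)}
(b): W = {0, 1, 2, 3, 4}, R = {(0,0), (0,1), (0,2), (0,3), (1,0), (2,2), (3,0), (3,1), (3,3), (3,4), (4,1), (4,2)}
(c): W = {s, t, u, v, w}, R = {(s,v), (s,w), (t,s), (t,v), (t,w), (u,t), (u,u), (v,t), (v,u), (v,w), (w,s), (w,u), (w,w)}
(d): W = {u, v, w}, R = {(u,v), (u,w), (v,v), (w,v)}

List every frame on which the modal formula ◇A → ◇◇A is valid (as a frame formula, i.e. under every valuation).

The schema corresponds to a generalized confluence (Geach) condition: ∀x ∀y (xRy → ∃w (y = w ∧ xR²w)).
(a): ✓.
(b): fails — 4R1 but no w with 1=w and 4R²w.
(c): fails — sRv but no w* with v=w* and sR²w*.
(d): fails — uRw but no t with w=t and uR²t.

(a)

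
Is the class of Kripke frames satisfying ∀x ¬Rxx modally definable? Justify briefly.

Modal frame validity is preserved under surjective bounded morphisms.
The 2-cycle (worlds 0,1 with 0→1→0) is irreflexive, and the map sending every world to a single reflexive point • is a surjective bounded morphism (forth: every edge maps to (•,•); back: every world has a successor). So any modal formula valid on the 2-cycle is also valid on the reflexive point, which is not irreflexive.
Hence irreflexivity is not modally definable.

No — not modally definable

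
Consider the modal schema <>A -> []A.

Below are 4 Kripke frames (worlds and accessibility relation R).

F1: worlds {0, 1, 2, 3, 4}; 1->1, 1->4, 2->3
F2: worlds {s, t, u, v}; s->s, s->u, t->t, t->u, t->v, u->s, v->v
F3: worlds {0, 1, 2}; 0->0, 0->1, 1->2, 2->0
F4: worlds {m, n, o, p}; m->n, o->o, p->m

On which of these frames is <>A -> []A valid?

Frame correspondent (Sahlqvist): forall x forall y forall z (Rxy & Rxz -> y = z) — i.e. partial functionality.
F1: fails — 1 sees both 1 and 4.
F2: fails — s sees both s and u.
F3: fails — 0 sees both 0 and 1.
F4: condition met.

F4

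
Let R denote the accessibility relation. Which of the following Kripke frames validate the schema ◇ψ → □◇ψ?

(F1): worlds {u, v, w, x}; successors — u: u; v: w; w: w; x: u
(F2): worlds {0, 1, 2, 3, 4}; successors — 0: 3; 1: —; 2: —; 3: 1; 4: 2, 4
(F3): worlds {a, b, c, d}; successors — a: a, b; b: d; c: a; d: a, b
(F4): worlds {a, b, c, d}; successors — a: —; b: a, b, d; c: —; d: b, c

The schema corresponds to the Euclidean property: ∀x ∀y ∀z (Rxy ∧ Rxz → Ryz).
(F1): condition met.
(F2): fails — R03 and R03 but not R33.
(F3): fails — Rab and Rab but not Rbb.
(F4): fails — Rba and Rbb but not Rab.
Valid on: (F1).

(F1)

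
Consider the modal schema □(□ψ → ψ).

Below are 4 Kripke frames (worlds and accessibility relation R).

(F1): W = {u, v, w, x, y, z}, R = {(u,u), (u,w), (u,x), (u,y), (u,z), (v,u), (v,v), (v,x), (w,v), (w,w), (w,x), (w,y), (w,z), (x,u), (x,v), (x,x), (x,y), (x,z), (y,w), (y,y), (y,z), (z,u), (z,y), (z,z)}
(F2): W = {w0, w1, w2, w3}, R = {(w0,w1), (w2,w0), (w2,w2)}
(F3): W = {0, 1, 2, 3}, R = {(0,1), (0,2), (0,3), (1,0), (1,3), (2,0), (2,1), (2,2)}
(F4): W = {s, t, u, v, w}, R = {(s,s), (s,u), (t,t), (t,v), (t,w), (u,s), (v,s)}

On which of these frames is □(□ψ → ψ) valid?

This is the axiom for shift-reflexivity; its first-order frame correspondent is ∀x ∀y (Rxy → Ryy).
(F1): ✓.
(F2): fails — Rw0w1 but not Rw1w1.
(F3): fails — R10 but not R00.
(F4): fails — Rtv but not Rvv.
Valid on: (F1).

(F1)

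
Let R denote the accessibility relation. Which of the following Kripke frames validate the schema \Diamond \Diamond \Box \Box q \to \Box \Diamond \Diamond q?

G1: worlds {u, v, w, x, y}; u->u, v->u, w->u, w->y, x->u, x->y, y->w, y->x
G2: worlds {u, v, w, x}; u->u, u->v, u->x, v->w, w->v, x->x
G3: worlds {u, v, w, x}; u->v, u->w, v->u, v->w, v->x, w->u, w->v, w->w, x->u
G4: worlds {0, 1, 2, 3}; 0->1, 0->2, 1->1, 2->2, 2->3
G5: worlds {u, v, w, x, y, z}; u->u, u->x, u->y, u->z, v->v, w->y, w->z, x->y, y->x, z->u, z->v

G1, G3

Frame correspondent (Sahlqvist): \forall x \forall y \forall z ((x R^2 y \wedge xRz) \to \exists w (y R^2 w \wedge z R^2 w)) — i.e. a generalized confluence (Geach) condition.
G1: ✓.
G2: fails — uR²v, uRx but no t with vR²t and xR²t.
G3: ✓.
G4: fails — 0R²1, 0R2 but no w with 1R²w and 2R²w.
G5: fails — uR²v, uRx but no t with vR²t and xR²t.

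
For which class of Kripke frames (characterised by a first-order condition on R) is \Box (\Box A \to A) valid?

shift-reflexivity

Suppose □(□A→A) is valid. Take Rxy and set V(A)={w : Ryw}. Then at y, □A holds; since □(□A→A) at x, □A→A at y, so A at y, i.e. Ryy.
Conversely, on a frame with shift-reflexivity the schema holds at every world under every valuation.
Frame condition: \forall x \forall y (Rxy \to Ryy).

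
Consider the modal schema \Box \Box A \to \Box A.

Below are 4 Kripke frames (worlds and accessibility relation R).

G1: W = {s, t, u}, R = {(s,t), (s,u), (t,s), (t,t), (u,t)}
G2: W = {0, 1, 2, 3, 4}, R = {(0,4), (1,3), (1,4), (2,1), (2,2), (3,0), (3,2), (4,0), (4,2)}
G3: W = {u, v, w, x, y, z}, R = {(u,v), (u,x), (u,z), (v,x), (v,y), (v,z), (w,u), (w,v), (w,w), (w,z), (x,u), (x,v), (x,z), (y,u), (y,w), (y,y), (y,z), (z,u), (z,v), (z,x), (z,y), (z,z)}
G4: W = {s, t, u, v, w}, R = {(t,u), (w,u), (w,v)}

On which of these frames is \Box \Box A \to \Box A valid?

G3

This is the axiom for density; its first-order frame correspondent is \forall x \forall y (Rxy \to \exists z (Rxz \wedge Rzy)).
G1: fails — Rsu but no z with Rsz and Rzu.
G2: fails — R04 but no z with R0z and Rz4.
G3: ✓.
G4: fails — Rtu but no z with Rtz and Rzu.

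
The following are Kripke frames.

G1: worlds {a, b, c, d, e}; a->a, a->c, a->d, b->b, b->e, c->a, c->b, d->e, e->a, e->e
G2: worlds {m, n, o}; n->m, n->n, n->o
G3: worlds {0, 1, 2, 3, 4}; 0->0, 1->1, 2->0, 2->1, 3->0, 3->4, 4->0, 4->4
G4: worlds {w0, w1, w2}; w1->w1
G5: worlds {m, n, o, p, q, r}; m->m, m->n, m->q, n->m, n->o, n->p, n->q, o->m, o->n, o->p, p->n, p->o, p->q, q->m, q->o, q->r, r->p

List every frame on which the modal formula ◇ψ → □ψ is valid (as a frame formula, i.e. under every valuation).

G4

Frame correspondent (Sahlqvist): ∀x ∀y ∀z (Rxy ∧ Rxz → y = z) — i.e. partial functionality.
G1: fails — a sees both a and c.
G2: fails — n sees both m and n.
G3: fails — 2 sees both 0 and 1.
G4: holds.
G5: fails — m sees both m and n.
Valid on: G4.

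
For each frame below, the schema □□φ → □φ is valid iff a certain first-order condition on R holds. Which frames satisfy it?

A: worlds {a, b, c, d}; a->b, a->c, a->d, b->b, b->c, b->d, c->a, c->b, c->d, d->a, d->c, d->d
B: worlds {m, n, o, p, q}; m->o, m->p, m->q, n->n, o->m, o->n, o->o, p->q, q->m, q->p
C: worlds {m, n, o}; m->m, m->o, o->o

A, C

This is the axiom for density; its first-order frame correspondent is ∀x ∀y (Rxy → ∃z (Rxz ∧ Rzy)).
A: holds.
B: fails — Rqm but no z with Rqz and Rzm.
C: holds.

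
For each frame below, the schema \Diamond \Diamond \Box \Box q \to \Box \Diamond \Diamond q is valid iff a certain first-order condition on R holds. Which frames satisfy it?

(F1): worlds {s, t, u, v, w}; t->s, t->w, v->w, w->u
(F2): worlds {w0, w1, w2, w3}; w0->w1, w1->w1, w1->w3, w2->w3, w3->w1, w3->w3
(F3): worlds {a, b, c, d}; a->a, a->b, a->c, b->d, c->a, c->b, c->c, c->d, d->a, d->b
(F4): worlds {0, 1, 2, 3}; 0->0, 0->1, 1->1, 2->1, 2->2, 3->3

The schema corresponds to a generalized confluence (Geach) condition: \forall x \forall y \forall z ((x R^2 y \wedge xRz) \to \exists w (y R^2 w \wedge z R^2 w)).
(F1): fails — tR²u, tRs but no w* with uR²w* and sR²w*.
(F2): holds.
(F3): holds.
(F4): holds.
Valid on: (F2), (F3), (F4).

(F2), (F3), (F4)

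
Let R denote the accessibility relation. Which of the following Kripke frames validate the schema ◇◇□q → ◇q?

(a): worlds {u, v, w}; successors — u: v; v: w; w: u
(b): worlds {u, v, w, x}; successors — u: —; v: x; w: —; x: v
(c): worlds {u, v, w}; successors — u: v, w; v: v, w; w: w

(b), (c)

Frame correspondent (Sahlqvist): ∀x ∀y (xR²y → ∃w (yRw ∧ xRw)) — i.e. a generalized confluence (Geach) condition.
(a): fails — uR²w but no t with wRt and uRt.
(b): ✓.
(c): ✓.
Valid on: (b), (c).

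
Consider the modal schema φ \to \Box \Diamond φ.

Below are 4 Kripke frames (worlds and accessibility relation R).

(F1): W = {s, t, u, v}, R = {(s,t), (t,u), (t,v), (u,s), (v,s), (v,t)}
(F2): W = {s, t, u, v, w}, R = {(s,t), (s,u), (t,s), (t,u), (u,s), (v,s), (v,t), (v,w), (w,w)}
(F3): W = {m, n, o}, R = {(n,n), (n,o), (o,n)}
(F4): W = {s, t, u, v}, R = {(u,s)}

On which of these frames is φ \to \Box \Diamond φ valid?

(F3)

The schema corresponds to symmetry: \forall x \forall y (Rxy \to Ryx).
(F1): fails — Rus but not Rsu.
(F2): fails — Rvw but not Rwv.
(F3): holds.
(F4): fails — Rus but not Rsu.
Valid on: (F3).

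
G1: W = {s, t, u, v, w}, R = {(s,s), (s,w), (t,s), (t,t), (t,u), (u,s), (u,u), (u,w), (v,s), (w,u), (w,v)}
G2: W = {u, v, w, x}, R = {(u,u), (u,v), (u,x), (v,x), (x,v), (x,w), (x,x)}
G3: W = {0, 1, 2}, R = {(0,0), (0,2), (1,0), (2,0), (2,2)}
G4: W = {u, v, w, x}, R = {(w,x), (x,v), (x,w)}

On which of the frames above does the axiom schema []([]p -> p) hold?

The schema corresponds to shift-reflexivity: forall x forall y (Rxy -> Ryy).
G1: fails — Ruw but not Rww.
G2: fails — Ruv but not Rvv.
G3: ✓.
G4: fails — Rxw but not Rww.

G3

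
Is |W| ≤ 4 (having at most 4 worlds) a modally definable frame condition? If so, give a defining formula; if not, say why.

Not definable by any modal formula

If a class were modally definable it would be closed under disjoint unions (Goldblatt–Thomason).
Any modal formula valid on each of 5 disjoint one-world frames is valid on their disjoint union (validity is preserved under disjoint unions). Each one-world frame has |W|=1≤4, but the union has |W|=5.
Hence having at most 4 worlds is not modally definable.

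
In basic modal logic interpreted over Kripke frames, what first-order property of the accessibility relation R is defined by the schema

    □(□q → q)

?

shift-reflexivity: ∀x ∀y (Rxy → Ryy)

Suppose □(□q→q) is valid. Take Rxy and set V(q)={w : Ryw}. Then at y, □q holds; since □(□q→q) at x, □q→q at y, so q at y, i.e. Ryy.
Conversely, any frame satisfying ∀x ∀y (Rxy → Ryy) validates the schema.
Frame condition: ∀x ∀y (Rxy → Ryy).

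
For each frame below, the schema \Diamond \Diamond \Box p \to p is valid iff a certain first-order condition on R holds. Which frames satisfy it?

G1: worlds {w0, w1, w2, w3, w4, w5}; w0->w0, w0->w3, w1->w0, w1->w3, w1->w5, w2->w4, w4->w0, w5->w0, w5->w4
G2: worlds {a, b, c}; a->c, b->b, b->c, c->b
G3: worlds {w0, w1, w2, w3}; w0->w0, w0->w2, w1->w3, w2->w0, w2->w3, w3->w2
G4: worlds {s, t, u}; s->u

This is the axiom for a generalized confluence (Geach) condition; its first-order frame correspondent is \forall x \forall y (x R^2 y \to \exists w (yRw \wedge x = w)).
G1: fails — w0R²w3 but no w with w3Rw and w0=w.
G2: fails — aR²b but no w with bRw and a=w.
G3: fails — w0R²w3 but no w with w3Rw and w0=w.
G4: holds.

G4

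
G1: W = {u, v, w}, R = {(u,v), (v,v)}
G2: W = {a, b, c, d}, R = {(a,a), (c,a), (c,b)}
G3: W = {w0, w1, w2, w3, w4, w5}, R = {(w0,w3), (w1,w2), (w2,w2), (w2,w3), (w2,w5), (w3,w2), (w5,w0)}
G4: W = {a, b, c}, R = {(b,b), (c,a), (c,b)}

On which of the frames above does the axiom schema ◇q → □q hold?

G1

The schema corresponds to partial functionality: ∀x ∀y ∀z (Rxy ∧ Rxz → y = z).
G1: holds.
G2: fails — c sees both a and b.
G3: fails — w2 sees both w2 and w3.
G4: fails — c sees both a and b.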